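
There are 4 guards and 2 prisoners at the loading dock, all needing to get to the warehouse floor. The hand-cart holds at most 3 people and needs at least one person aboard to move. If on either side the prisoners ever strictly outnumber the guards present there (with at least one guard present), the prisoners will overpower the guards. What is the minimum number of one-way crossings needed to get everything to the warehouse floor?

Counting alone: each trip to the warehouse floor takes at most 3 across and each return brings at least 1 back, so after t trips out (and t−1 returns) at most 3t − (t−1) of the 6 are across; that first reaches 6 at t = 3, so at least 5 crossings are needed.
The plan below uses exactly 5 crossings, so it is optimal:
1. 2 prisoners → the warehouse floor.  (the loading dock: 4G 0P; the warehouse floor: 0G 2P)
2. 1 prisoner ← the loading dock.  (the loading dock: 4G 1P; the warehouse floor: 0G 1P)
3. 2 guards and 1 prisoner → the warehouse floor.  (the loading dock: 2G 0P; the warehouse floor: 2G 2P)
4. 1 prisoner ← the loading dock.  (the loading dock: 2G 1P; the warehouse floor: 2G 1P)
5. 2 guards and 1 prisoner → the warehouse floor.  (the loading dock: 0G 0P; the warehouse floor: 4G 2P)

5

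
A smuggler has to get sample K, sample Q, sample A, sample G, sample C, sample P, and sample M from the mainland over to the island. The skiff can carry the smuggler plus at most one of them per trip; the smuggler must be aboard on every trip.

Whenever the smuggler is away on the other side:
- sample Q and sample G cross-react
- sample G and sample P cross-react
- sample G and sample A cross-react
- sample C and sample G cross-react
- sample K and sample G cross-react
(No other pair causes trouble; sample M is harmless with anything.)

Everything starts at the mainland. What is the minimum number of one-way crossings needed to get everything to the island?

Following every safe sequence of crossings from the start, the most of the 7 that can be at the island as the skiff arrives there on crossings 1, 3, 5 is 1, 2, 3 respectively; the best ever achieved is 3 of 7.
From crossing 7 on, no configuration arises that was not already reachable earlier: only 26 distinct safe configurations (who is on which side, and where the skiff is) can ever be reached, none of them has everyone across, and every continuation just revisits them. So no valid plan exists.

impossible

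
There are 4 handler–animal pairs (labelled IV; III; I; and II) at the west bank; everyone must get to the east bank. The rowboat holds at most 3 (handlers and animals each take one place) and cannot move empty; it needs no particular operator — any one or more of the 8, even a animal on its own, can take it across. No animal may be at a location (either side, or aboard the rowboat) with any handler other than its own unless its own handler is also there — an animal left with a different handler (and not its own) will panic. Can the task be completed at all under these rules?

Yes

1. animal IV and handler IV cross → the east bank.
2. handler IV crosses ← the west bank.
3. animal III, handler III, and handler IV cross → the east bank.
4. animal IV and handler IV cross ← the west bank.
5. handler I, handler II, and handler IV cross → the east bank.
6. animal III crosses ← the west bank.
7. animal III and animal IV cross → the east bank.
8. animal IV crosses ← the west bank.
9. animal I, animal II, and animal IV cross → the east bank.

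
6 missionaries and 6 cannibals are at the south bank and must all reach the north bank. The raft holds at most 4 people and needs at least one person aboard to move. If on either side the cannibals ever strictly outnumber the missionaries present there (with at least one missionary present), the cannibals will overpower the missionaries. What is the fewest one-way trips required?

9

Counting alone: each trip to the north bank takes at most 4 across and each return brings at least 1 back, so after t trips out (and t−1 returns) at most 4t − (t−1) of the 12 are across; that first reaches 12 at t = 4, so at least 7 crossings are needed.
The safety rule pushes this higher. Following every safe sequence of crossings, the most of the 12 that can be at the north bank as the raft arrives there on crossing 7 is 11 — never all 12.
So no plan with fewer than 9 crossings exists, and this one achieves 9:
1. 2 cannibals → the north bank.  (the south bank: 6M 4C; the north bank: 0M 2C)
2. 1 cannibal ← the south bank.  (the south bank: 6M 5C; the north bank: 0M 1C)
3. 4 cannibals → the north bank.  (the south bank: 6M 1C; the north bank: 0M 5C)
4. 1 cannibal ← the south bank.  (the south bank: 6M 2C; the north bank: 0M 4C)
5. 4 missionaries → the north bank.  (the south bank: 2M 2C; the north bank: 4M 4C)
6. 1 missionary and 1 cannibal ← the south bank.  (the south bank: 3M 3C; the north bank: 3M 3C)
7. 2 missionaries and 2 cannibals → the north bank.  (the south bank: 1M 1C; the north bank: 5M 5C)
8. 1 missionary and 1 cannibal ← the south bank.  (the south bank: 2M 2C; the north bank: 4M 4C)
9. 2 missionaries and 2 cannibals → the north bank.  (the south bank: 0M 0C; the north bank: 6M 6C)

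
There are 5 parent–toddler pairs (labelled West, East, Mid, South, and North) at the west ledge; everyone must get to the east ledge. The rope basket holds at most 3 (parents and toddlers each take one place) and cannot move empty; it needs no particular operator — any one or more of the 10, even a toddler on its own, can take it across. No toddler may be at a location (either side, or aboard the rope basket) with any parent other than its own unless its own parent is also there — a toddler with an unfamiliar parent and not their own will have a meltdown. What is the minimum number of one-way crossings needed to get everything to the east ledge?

11

Counting alone: each trip to the east ledge takes at most 3 across and each return brings at least 1 back, so after t trips out (and t−1 returns) at most 3t − (t−1) of the 10 are across; that first reaches 10 at t = 5, so at least 9 crossings are needed.
The safety rule pushes this higher. Following every safe sequence of crossings, the most of the 10 that can be at the east ledge as the rope basket arrives there on crossing 9 is 9 — never all 10.
So no plan with fewer than 11 crossings exists, and this one achieves 11:
1. parent West and toddler West cross → the east ledge.
2. parent West crosses ← the west ledge.
3. toddler East, toddler Mid, and toddler South cross → the east ledge.
4. toddler West crosses ← the west ledge.
5. parent East, parent Mid, and parent South cross → the east ledge.
6. parent East and toddler East cross ← the west ledge.
7. parent East, parent North, and parent West cross → the east ledge.
8. toddler Mid crosses ← the west ledge.
9. toddler East and toddler West cross → the east ledge.
10. toddler West crosses ← the west ledge.
11. toddler Mid, toddler North, and toddler West cross → the east ledge.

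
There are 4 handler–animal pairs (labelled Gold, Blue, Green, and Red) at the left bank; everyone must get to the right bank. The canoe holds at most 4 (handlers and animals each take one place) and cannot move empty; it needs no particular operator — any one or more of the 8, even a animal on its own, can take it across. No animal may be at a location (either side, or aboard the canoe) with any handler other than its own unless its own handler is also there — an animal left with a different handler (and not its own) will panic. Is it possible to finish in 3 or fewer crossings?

No

Counting alone: each trip to the right bank takes at most 4 across and each return brings at least 1 back, so after t trips out (and t−1 returns) at most 4t − (t−1) of the 8 are across; that first reaches 8 at t = 3, so at least 5 crossings are needed.
Since 3 < 5, 3 crossings cannot be enough. (The shortest complete plan in fact takes 5:)
1. animal Gold and handler Gold cross → the right bank.
2. handler Gold crosses ← the left bank.
3. handler Blue, handler Gold, handler Green, and handler Red cross → the right bank.
4. animal Gold crosses ← the left bank.
5. animal Blue, animal Gold, animal Green, and animal Red cross → the right bank.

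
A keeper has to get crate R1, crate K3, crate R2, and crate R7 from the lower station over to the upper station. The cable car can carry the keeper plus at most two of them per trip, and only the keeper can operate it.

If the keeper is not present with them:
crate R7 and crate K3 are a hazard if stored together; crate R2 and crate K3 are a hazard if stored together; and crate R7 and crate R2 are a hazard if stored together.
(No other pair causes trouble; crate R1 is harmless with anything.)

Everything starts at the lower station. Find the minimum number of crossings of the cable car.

Counting alone: the keeper can take at most 2 across per trip to the upper station, so moving all 4 needs at least 2 loaded trips out, with a return between consecutive ones — at least 3 crossings.
The safety rule pushes this higher. Following every safe sequence of crossings, the most of the 4 that can be at the upper station as the cable car arrives there on crossing 3 is 3 — never all 4.
So no plan with fewer than 5 crossings exists, and this one achieves 5:
1. Keeper goes to the upper station with crate K3 and crate R2.
2. Keeper goes back to the lower station with crate K3.
3. Keeper goes to the upper station with crate K3 and crate R1.
4. Keeper goes back to the lower station with crate K3.
5. Keeper goes to the upper station with crate K3 and crate R7.

5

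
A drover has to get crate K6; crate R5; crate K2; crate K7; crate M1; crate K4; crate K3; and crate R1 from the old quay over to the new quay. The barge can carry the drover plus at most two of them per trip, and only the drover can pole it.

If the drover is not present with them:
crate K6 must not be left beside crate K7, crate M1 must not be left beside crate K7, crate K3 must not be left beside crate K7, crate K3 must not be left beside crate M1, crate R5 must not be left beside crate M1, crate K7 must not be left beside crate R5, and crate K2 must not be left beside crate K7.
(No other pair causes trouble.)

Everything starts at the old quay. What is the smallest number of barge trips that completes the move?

Counting alone: the drover can take at most 2 across per trip to the new quay, so moving all 8 needs at least 4 loaded trips out, with a return between consecutive ones — at least 7 crossings.
The safety rule pushes this higher. Following every safe sequence of crossings, the most of the 8 that can be at the new quay as the barge arrives there on crossings 7, 9, 11 is 5, 6, 7 respectively — never all 8.
So no plan with fewer than 13 crossings exists, and this one achieves 13:
1. Drover goes to the new quay with crate K7 and crate M1.
2. Drover goes back to the old quay with crate K7.
3. Drover goes to the new quay with crate K6 and crate K7.
4. Drover goes back to the old quay with crate K7.
5. Drover goes to the new quay with crate K2 and crate K7.
6. Drover goes back to the old quay with crate K7.
7. Drover goes to the new quay with crate K3 and crate R5.
8. Drover goes back to the old quay with crate M1.
9. Drover goes to the new quay with crate K4 and crate K7.
10. Drover goes back to the old quay with crate K7.
11. Drover goes to the new quay with crate K7 and crate R1.
12. Drover goes back to the old quay with crate K7.
13. Drover goes to the new quay with crate K7 and crate M1.

13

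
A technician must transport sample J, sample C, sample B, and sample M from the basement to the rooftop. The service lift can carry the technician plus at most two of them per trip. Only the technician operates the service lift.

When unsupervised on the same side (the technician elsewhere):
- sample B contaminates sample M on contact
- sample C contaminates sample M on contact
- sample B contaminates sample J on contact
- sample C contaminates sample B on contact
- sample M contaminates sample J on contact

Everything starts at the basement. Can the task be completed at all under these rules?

1. Technician goes to the rooftop with sample B and sample M.
2. Technician goes back to the basement with sample B.
3. Technician goes to the rooftop with sample C and sample J.
4. Technician goes back to the basement with sample M.
5. Technician goes to the rooftop with sample B and sample M.

Yes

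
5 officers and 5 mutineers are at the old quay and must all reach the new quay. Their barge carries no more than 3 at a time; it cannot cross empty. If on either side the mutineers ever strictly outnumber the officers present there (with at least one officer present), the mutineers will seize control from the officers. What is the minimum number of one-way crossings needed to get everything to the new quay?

Counting alone: each trip to the new quay takes at most 3 across and each return brings at least 1 back, so after t trips out (and t−1 returns) at most 3t − (t−1) of the 10 are across; that first reaches 10 at t = 5, so at least 9 crossings are needed.
The safety rule pushes this higher. Following every safe sequence of crossings, the most of the 10 that can be at the new quay as the barge arrives there on crossing 9 is 9 — never all 10.
So no plan with fewer than 11 crossings exists, and this one achieves 11:
1. 2 mutineers → the new quay.  (the old quay: 5O 3M; the new quay: 0O 2M)
2. 1 mutineer ← the old quay.  (the old quay: 5O 4M; the new quay: 0O 1M)
3. 3 mutineers → the new quay.  (the old quay: 5O 1M; the new quay: 0O 4M)
4. 1 mutineer ← the old quay.  (the old quay: 5O 2M; the new quay: 0O 3M)
5. 3 officers → the new quay.  (the old quay: 2O 2M; the new quay: 3O 3M)
6. 1 officer and 1 mutineer ← the old quay.  (the old quay: 3O 3M; the new quay: 2O 2M)
7. 3 officers → the new quay.  (the old quay: 0O 3M; the new quay: 5O 2M)
8. 1 mutineer ← the old quay.  (the old quay: 0O 4M; the new quay: 5O 1M)
9. 2 mutineers → the new quay.  (the old quay: 0O 2M; the new quay: 5O 3M)
10. 1 mutineer ← the old quay.  (the old quay: 0O 3M; the new quay: 5O 2M)
11. 3 mutineers → the new quay.  (the old quay: 0O 0M; the new quay: 5O 5M)

11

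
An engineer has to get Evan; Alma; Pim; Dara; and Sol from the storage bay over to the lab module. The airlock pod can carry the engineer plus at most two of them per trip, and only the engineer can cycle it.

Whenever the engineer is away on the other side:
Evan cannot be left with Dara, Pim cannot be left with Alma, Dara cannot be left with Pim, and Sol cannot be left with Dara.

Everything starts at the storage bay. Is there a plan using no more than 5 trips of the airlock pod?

Yes

Yes — this plan uses 5 crossings (≤ 5):
1. Engineer goes to the lab module with Alma and Dara.
2. Engineer goes back to the storage bay alone.
3. Engineer goes to the lab module with Evan and Sol.
4. Engineer goes back to the storage bay with Dara.
5. Engineer goes to the lab module with Dara and Pim.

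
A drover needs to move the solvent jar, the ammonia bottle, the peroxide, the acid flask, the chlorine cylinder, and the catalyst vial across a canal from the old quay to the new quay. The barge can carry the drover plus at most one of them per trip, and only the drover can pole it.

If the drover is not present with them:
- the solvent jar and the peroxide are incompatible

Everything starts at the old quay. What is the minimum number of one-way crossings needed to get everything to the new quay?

11

Counting alone: the drover can take at most 1 across per trip to the new quay, so moving all 6 needs at least 6 loaded trips out, with a return between consecutive ones — at least 11 crossings.
The plan below uses exactly 11 crossings, so it is optimal:
1. Drover goes to the new quay with the solvent jar.  [the old quay: the acid flask, the ammonia bottle, the catalyst vial, the chlorine cylinder, the peroxide | the new quay: the solvent jar]
2. Drover goes back to the old quay alone.  [the old quay: the acid flask, the ammonia bottle, the catalyst vial, the chlorine cylinder, the peroxide | the new quay: the solvent jar]
3. Drover goes to the new quay with the ammonia bottle.  [the old quay: the acid flask, the catalyst vial, the chlorine cylinder, the peroxide | the new quay: the ammonia bottle, the solvent jar]
4. Drover goes back to the old quay alone.  [the old quay: the acid flask, the catalyst vial, the chlorine cylinder, the peroxide | the new quay: the ammonia bottle, the solvent jar]
5. Drover goes to the new quay with the acid flask.  [the old quay: the catalyst vial, the chlorine cylinder, the peroxide | the new quay: the acid flask, the ammonia bottle, the solvent jar]
6. Drover goes back to the old quay alone.  [the old quay: the catalyst vial, the chlorine cylinder, the peroxide | the new quay: the acid flask, the ammonia bottle, the solvent jar]
7. Drover goes to the new quay with the chlorine cylinder.  [the old quay: the catalyst vial, the peroxide | the new quay: the acid flask, the ammonia bottle, the chlorine cylinder, the solvent jar]
8. Drover goes back to the old quay alone.  [the old quay: the catalyst vial, the peroxide | the new quay: the acid flask, the ammonia bottle, the chlorine cylinder, the solvent jar]
9. Drover goes to the new quay with the catalyst vial.  [the old quay: the peroxide | the new quay: the acid flask, the ammonia bottle, the catalyst vial, the chlorine cylinder, the solvent jar]
10. Drover goes back to the old quay alone.  [the old quay: the peroxide | the new quay: the acid flask, the ammonia bottle, the catalyst vial, the chlorine cylinder, the solvent jar]
11. Drover goes to the new quay with the peroxide.  [the old quay: — | the new quay: the acid flask, the ammonia bottle, the catalyst vial, the chlorine cylinder, the peroxide, the solvent jar]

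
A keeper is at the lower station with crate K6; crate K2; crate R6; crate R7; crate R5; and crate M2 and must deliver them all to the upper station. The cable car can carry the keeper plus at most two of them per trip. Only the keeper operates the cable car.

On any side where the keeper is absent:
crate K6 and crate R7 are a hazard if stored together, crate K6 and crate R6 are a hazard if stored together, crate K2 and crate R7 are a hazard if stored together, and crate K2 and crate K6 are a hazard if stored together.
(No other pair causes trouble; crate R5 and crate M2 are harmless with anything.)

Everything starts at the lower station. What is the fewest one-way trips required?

Counting alone: the keeper can take at most 2 across per trip to the upper station, so moving all 6 needs at least 3 loaded trips out, with a return between consecutive ones — at least 5 crossings.
The safety rule pushes this higher. Following every safe sequence of crossings, the most of the 6 that can be at the upper station as the cable car arrives there on crossings 5, 7 is 4, 5 respectively — never all 6.
So no plan with fewer than 9 crossings exists, and this one achieves 9:
1. Keeper goes to the upper station with crate K2 and crate K6.
2. Keeper goes back to the lower station with crate K6.
3. Keeper goes to the upper station with crate K6 and crate R6.
4. Keeper goes back to the lower station with crate K6.
5. Keeper goes to the upper station with crate K6 and crate R5.
6. Keeper goes back to the lower station with crate K6.
7. Keeper goes to the upper station with crate K6 and crate M2.
8. Keeper goes back to the lower station with crate K6.
9. Keeper goes to the upper station with crate K6 and crate R7.

9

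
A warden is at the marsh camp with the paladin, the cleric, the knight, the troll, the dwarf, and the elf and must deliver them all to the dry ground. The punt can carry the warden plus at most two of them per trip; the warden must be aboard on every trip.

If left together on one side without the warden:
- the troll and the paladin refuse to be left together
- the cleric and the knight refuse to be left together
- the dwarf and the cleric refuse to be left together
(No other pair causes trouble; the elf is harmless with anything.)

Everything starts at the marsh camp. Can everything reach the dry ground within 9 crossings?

Yes

Yes — this plan uses 7 crossings (≤ 9):
1. Warden goes to the dry ground with the cleric and the paladin.
2. Warden goes back to the marsh camp alone.
3. Warden goes to the dry ground with the knight.
4. Warden goes back to the marsh camp with the cleric.
5. Warden goes to the dry ground with the dwarf and the elf.
6. Warden goes back to the marsh camp alone.
7. Warden goes to the dry ground with the cleric and the troll.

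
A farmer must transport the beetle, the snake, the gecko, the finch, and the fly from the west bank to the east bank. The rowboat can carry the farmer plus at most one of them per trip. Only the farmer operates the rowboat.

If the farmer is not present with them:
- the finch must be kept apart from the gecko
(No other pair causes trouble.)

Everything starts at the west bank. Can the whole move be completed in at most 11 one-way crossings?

Yes — this plan uses 9 crossings (≤ 11):
1. Farmer goes to the east bank with the gecko.
2. Farmer goes back to the west bank alone.
3. Farmer goes to the east bank with the beetle.
4. Farmer goes back to the west bank alone.
5. Farmer goes to the east bank with the snake.
6. Farmer goes back to the west bank alone.
7. Farmer goes to the east bank with the fly.
8. Farmer goes back to the west bank alone.
9. Farmer goes to the east bank with the finch.

Yes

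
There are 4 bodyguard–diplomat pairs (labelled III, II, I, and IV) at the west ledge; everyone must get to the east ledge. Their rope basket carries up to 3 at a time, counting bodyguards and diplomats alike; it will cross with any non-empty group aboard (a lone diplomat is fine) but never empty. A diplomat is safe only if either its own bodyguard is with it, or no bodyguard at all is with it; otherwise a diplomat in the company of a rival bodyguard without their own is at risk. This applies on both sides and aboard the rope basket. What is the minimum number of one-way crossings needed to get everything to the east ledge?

Counting alone: each trip to the east ledge takes at most 3 across and each return brings at least 1 back, so after t trips out (and t−1 returns) at most 3t − (t−1) of the 8 are across; that first reaches 8 at t = 4, so at least 7 crossings are needed.
The safety rule pushes this higher. Following every safe sequence of crossings, the most of the 8 that can be at the east ledge as the rope basket arrives there on crossing 7 is 7 — never all 8.
So no plan with fewer than 9 crossings exists, and this one achieves 9:
1. bodyguard III and diplomat III cross → the east ledge.
2. bodyguard III crosses ← the west ledge.
3. bodyguard II, bodyguard III, and diplomat II cross → the east ledge.
4. bodyguard III and diplomat III cross ← the west ledge.
5. bodyguard I, bodyguard III, and bodyguard IV cross → the east ledge.
6. diplomat II crosses ← the west ledge.
7. diplomat II and diplomat III cross → the east ledge.
8. diplomat III crosses ← the west ledge.
9. diplomat I, diplomat III, and diplomat IV cross → the east ledge.

9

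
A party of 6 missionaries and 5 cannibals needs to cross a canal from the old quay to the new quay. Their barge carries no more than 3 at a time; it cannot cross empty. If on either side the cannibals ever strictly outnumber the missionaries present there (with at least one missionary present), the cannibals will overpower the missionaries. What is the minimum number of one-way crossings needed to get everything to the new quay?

9

Counting alone: each trip to the new quay takes at most 3 across and each return brings at least 1 back, so after t trips out (and t−1 returns) at most 3t − (t−1) of the 11 are across; that first reaches 11 at t = 5, so at least 9 crossings are needed.
The plan below uses exactly 9 crossings, so it is optimal:
1. 3 cannibals → the new quay.  (the old quay: 6M 2C; the new quay: 0M 3C)
2. 1 cannibal ← the old quay.  (the old quay: 6M 3C; the new quay: 0M 2C)
3. 3 missionaries → the new quay.  (the old quay: 3M 3C; the new quay: 3M 2C)
4. 1 missionary ← the old quay.  (the old quay: 4M 3C; the new quay: 2M 2C)
5. 2 missionaries and 1 cannibal → the new quay.  (the old quay: 2M 2C; the new quay: 4M 3C)
6. 1 missionary ← the old quay.  (the old quay: 3M 2C; the new quay: 3M 3C)
7. 2 missionaries and 1 cannibal → the new quay.  (the old quay: 1M 1C; the new quay: 5M 4C)
8. 1 missionary ← the old quay.  (the old quay: 2M 1C; the new quay: 4M 4C)
9. 2 missionaries and 1 cannibal → the new quay.  (the old quay: 0M 0C; the new quay: 6M 5C)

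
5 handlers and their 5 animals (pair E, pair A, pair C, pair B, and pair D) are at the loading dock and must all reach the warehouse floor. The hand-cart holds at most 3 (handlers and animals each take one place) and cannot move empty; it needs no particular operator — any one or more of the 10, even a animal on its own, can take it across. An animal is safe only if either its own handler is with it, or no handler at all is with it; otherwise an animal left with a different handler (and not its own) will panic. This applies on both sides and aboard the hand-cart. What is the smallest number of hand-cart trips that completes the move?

Counting alone: each trip to the warehouse floor takes at most 3 across and each return brings at least 1 back, so after t trips out (and t−1 returns) at most 3t − (t−1) of the 10 are across; that first reaches 10 at t = 5, so at least 9 crossings are needed.
The safety rule pushes this higher. Following every safe sequence of crossings, the most of the 10 that can be at the warehouse floor as the hand-cart arrives there on crossing 9 is 9 — never all 10.
So no plan with fewer than 11 crossings exists, and this one achieves 11:
1. animal E and handler E cross → the warehouse floor.
2. handler E crosses ← the loading dock.
3. animal A, animal B, and animal C cross → the warehouse floor.
4. animal E crosses ← the loading dock.
5. handler A, handler B, and handler C cross → the warehouse floor.
6. animal A and handler A cross ← the loading dock.
7. handler A, handler D, and handler E cross → the warehouse floor.
8. animal C crosses ← the loading dock.
9. animal A and animal E cross → the warehouse floor.
10. animal E crosses ← the loading dock.
11. animal C, animal D, and animal E cross → the warehouse floor.

11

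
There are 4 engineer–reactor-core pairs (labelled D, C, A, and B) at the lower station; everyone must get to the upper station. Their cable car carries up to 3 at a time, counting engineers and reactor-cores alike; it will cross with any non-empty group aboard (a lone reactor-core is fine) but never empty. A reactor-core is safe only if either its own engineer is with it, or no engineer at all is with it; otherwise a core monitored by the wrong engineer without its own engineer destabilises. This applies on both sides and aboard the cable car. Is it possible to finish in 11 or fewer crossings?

Yes — this plan uses 9 crossings (≤ 11):
1. engineer D and reactor-core D cross → the upper station.
2. engineer D crosses ← the lower station.
3. engineer C, engineer D, and reactor-core C cross → the upper station.
4. engineer D and reactor-core D cross ← the lower station.
5. engineer A, engineer B, and engineer D cross → the upper station.
6. reactor-core C crosses ← the lower station.
7. reactor-core C and reactor-core D cross → the upper station.
8. reactor-core D crosses ← the lower station.
9. reactor-core A, reactor-core B, and reactor-core D cross → the upper station.

Yes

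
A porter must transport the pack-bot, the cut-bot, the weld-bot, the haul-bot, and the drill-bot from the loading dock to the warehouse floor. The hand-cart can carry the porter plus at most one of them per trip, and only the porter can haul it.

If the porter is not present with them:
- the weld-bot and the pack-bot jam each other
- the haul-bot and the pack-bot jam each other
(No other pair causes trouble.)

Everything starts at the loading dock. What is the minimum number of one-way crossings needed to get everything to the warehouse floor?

11

Counting alone: the porter can take at most 1 across per trip to the warehouse floor, so moving all 5 needs at least 5 loaded trips out, with a return between consecutive ones — at least 9 crossings.
The safety rule pushes this higher. Following every safe sequence of crossings, the most of the 5 that can be at the warehouse floor as the hand-cart arrives there on crossing 9 is 4 — never all 5.
So no plan with fewer than 11 crossings exists, and this one achieves 11:
1. Porter goes to the warehouse floor with the pack-bot.  [the loading dock: the cut-bot, the drill-bot, the haul-bot, the weld-bot | the warehouse floor: the pack-bot]
2. Porter goes back to the loading dock alone.  [the loading dock: the cut-bot, the drill-bot, the haul-bot, the weld-bot | the warehouse floor: the pack-bot]
3. Porter goes to the warehouse floor with the cut-bot.  [the loading dock: the drill-bot, the haul-bot, the weld-bot | the warehouse floor: the cut-bot, the pack-bot]
4. Porter goes back to the loading dock alone.  [the loading dock: the drill-bot, the haul-bot, the weld-bot | the warehouse floor: the cut-bot, the pack-bot]
5. Porter goes to the warehouse floor with the weld-bot.  [the loading dock: the drill-bot, the haul-bot | the warehouse floor: the cut-bot, the pack-bot, the weld-bot]
6. Porter goes back to the loading dock with the pack-bot.  [the loading dock: the drill-bot, the haul-bot, the pack-bot | the warehouse floor: the cut-bot, the weld-bot]
7. Porter goes to the warehouse floor with the haul-bot.  [the loading dock: the drill-bot, the pack-bot | the warehouse floor: the cut-bot, the haul-bot, the weld-bot]
8. Porter goes back to the loading dock alone.  [the loading dock: the drill-bot, the pack-bot | the warehouse floor: the cut-bot, the haul-bot, the weld-bot]
9. Porter goes to the warehouse floor with the drill-bot.  [the loading dock: the pack-bot | the warehouse floor: the cut-bot, the drill-bot, the haul-bot, the weld-bot]
10. Porter goes back to the loading dock alone.  [the loading dock: the pack-bot | the warehouse floor: the cut-bot, the drill-bot, the haul-bot, the weld-bot]
11. Porter goes to the warehouse floor with the pack-bot.  [the loading dock: — | the warehouse floor: the cut-bot, the drill-bot, the haul-bot, the pack-bot, the weld-bot]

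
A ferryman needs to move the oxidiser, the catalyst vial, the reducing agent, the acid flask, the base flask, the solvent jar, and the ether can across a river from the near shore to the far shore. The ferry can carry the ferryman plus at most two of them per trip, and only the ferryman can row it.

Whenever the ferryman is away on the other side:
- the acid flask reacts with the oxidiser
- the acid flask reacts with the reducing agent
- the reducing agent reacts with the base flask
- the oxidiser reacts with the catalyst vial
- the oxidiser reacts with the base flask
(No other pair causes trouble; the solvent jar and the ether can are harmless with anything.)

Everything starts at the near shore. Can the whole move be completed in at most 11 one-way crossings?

Yes — this plan uses 9 crossings (≤ 11):
1. Ferryman goes to the far shore with the oxidiser and the reducing agent.  [the near shore: the acid flask, the base flask, the catalyst vial, the ether can, the solvent jar | the far shore: the oxidiser, the reducing agent]
2. Ferryman goes back to the near shore alone.  [the near shore: the acid flask, the base flask, the catalyst vial, the ether can, the solvent jar | the far shore: the oxidiser, the reducing agent]
3. Ferryman goes to the far shore with the catalyst vial.  [the near shore: the acid flask, the base flask, the ether can, the solvent jar | the far shore: the catalyst vial, the oxidiser, the reducing agent]
4. Ferryman goes back to the near shore with the oxidiser.  [the near shore: the acid flask, the base flask, the ether can, the oxidiser, the solvent jar | the far shore: the catalyst vial, the reducing agent]
5. Ferryman goes to the far shore with the acid flask and the base flask.  [the near shore: the ether can, the oxidiser, the solvent jar | the far shore: the acid flask, the base flask, the catalyst vial, the reducing agent]
6. Ferryman goes back to the near shore with the reducing agent.  [the near shore: the ether can, the oxidiser, the reducing agent, the solvent jar | the far shore: the acid flask, the base flask, the catalyst vial]
7. Ferryman goes to the far shore with the ether can and the solvent jar.  [the near shore: the oxidiser, the reducing agent | the far shore: the acid flask, the base flask, the catalyst vial, the ether can, the solvent jar]
8. Ferryman goes back to the near shore alone.  [the near shore: the oxidiser, the reducing agent | the far shore: the acid flask, the base flask, the catalyst vial, the ether can, the solvent jar]
9. Ferryman goes to the far shore with the oxidiser and the reducing agent.  [the near shore: — | the far shore: the acid flask, the base flask, the catalyst vial, the ether can, the oxidiser, the reducing agent, the solvent jar]

Yes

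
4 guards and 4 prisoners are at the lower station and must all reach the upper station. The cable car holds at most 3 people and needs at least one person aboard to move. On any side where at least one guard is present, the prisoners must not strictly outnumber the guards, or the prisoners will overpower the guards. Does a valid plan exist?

1. 2 prisoners → the upper station.  (the lower station: 4G 2P; the upper station: 0G 2P)
2. 1 prisoner ← the lower station.  (the lower station: 4G 3P; the upper station: 0G 1P)
3. 3 prisoners → the upper station.  (the lower station: 4G 0P; the upper station: 0G 4P)
4. 1 prisoner ← the lower station.  (the lower station: 4G 1P; the upper station: 0G 3P)
5. 3 guards → the upper station.  (the lower station: 1G 1P; the upper station: 3G 3P)
6. 1 guard and 1 prisoner ← the lower station.  (the lower station: 2G 2P; the upper station: 2G 2P)
7. 2 guards → the upper station.  (the lower station: 0G 2P; the upper station: 4G 2P)
8. 1 prisoner ← the lower station.  (the lower station: 0G 3P; the upper station: 4G 1P)
9. 3 prisoners → the upper station.  (the lower station: 0G 0P; the upper station: 4G 4P)

Yes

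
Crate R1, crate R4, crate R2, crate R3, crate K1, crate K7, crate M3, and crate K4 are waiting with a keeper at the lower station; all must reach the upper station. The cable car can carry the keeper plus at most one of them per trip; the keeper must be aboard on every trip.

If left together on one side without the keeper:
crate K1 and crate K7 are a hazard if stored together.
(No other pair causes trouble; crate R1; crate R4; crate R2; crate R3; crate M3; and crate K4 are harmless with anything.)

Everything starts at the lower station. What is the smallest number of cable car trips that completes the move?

Counting alone: the keeper can take at most 1 across per trip to the upper station, so moving all 8 needs at least 8 loaded trips out, with a return between consecutive ones — at least 15 crossings.
The plan below uses exactly 15 crossings, so it is optimal:
1. Keeper goes to the upper station with crate K1.
2. Keeper goes back to the lower station alone.
3. Keeper goes to the upper station with crate R1.
4. Keeper goes back to the lower station alone.
5. Keeper goes to the upper station with crate R4.
6. Keeper goes back to the lower station alone.
7. Keeper goes to the upper station with crate R2.
8. Keeper goes back to the lower station alone.
9. Keeper goes to the upper station with crate R3.
10. Keeper goes back to the lower station alone.
11. Keeper goes to the upper station with crate M3.
12. Keeper goes back to the lower station alone.
13. Keeper goes to the upper station with crate K4.
14. Keeper goes back to the lower station alone.
15. Keeper goes to the upper station with crate K7.

15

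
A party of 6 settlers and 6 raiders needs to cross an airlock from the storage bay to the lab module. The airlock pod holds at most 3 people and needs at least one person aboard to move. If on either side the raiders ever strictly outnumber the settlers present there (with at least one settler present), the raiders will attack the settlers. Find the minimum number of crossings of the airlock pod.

impossible

Following every safe sequence of crossings from the start, the most of the 12 that can be at the lab module as the airlock pod arrives there on crossings 1, 3, 5 is 3, 5, 6 respectively; the best ever achieved is 6 of 12.
From crossing 7 on, no configuration arises that was not already reachable earlier: only 17 distinct safe configurations (who is on which side, and where the airlock pod is) can ever be reached, none of them has everyone across, and every continuation just revisits them. They are: 0 settlers + 0 raiders across (airlock pod back at the start); 0 settlers + 1 raider across (airlock pod there); 0 settlers + 1 raider across (airlock pod back at the start); 0 settlers + 2 raiders across (airlock pod there); 0 settlers + 2 raiders across (airlock pod back at the start); 0 settlers + 3 raiders across (airlock pod there); 0 settlers + 3 raiders across (airlock pod back at the start); 0 settlers + 4 raiders across (airlock pod there); 0 settlers + 4 raiders across (airlock pod back at the start); 0 settlers + 5 raiders across (airlock pod there); 0 settlers + 5 raiders across (airlock pod back at the start); 0 settlers + 6 raiders across (airlock pod there); 1 settler + 1 raider across (airlock pod there); 1 settler + 1 raider across (airlock pod back at the start); 2 settlers + 2 raiders across (airlock pod there); 2 settlers + 2 raiders across (airlock pod back at the start); 3 settlers + 3 raiders across (airlock pod there). So no valid plan exists.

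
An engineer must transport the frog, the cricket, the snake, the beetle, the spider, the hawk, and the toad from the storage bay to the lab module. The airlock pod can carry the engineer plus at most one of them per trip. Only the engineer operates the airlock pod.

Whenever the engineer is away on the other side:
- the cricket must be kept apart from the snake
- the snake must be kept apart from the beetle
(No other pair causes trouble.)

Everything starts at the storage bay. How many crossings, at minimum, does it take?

15

Counting alone: the engineer can take at most 1 across per trip to the lab module, so moving all 7 needs at least 7 loaded trips out, with a return between consecutive ones — at least 13 crossings.
The safety rule pushes this higher. Following every safe sequence of crossings, the most of the 7 that can be at the lab module as the airlock pod arrives there on crossing 13 is 6 — never all 7.
So no plan with fewer than 15 crossings exists, and this one achieves 15:
1. Engineer goes to the lab module with the snake.  [the storage bay: the beetle, the cricket, the frog, the hawk, the spider, the toad | the lab module: the snake]
2. Engineer goes back to the storage bay alone.  [the storage bay: the beetle, the cricket, the frog, the hawk, the spider, the toad | the lab module: the snake]
3. Engineer goes to the lab module with the frog.  [the storage bay: the beetle, the cricket, the hawk, the spider, the toad | the lab module: the frog, the snake]
4. Engineer goes back to the storage bay alone.  [the storage bay: the beetle, the cricket, the hawk, the spider, the toad | the lab module: the frog, the snake]
5. Engineer goes to the lab module with the cricket.  [the storage bay: the beetle, the hawk, the spider, the toad | the lab module: the cricket, the frog, the snake]
6. Engineer goes back to the storage bay with the snake.  [the storage bay: the beetle, the hawk, the snake, the spider, the toad | the lab module: the cricket, the frog]
7. Engineer goes to the lab module with the beetle.  [the storage bay: the hawk, the snake, the spider, the toad | the lab module: the beetle, the cricket, the frog]
8. Engineer goes back to the storage bay alone.  [the storage bay: the hawk, the snake, the spider, the toad | the lab module: the beetle, the cricket, the frog]
9. Engineer goes to the lab module with the spider.  [the storage bay: the hawk, the snake, the toad | the lab module: the beetle, the cricket, the frog, the spider]
10. Engineer goes back to the storage bay alone.  [the storage bay: the hawk, the snake, the toad | the lab module: the beetle, the cricket, the frog, the spider]
11. Engineer goes to the lab module with the hawk.  [the storage bay: the snake, the toad | the lab module: the beetle, the cricket, the frog, the hawk, the spider]
12. Engineer goes back to the storage bay alone.  [the storage bay: the snake, the toad | the lab module: the beetle, the cricket, the frog, the hawk, the spider]
13. Engineer goes to the lab module with the toad.  [the storage bay: the snake | the lab module: the beetle, the cricket, the frog, the hawk, the spider, the toad]
14. Engineer goes back to the storage bay alone.  [the storage bay: the snake | the lab module: the beetle, the cricket, the frog, the hawk, the spider, the toad]
15. Engineer goes to the lab module with the snake.  [the storage bay: — | the lab module: the beetle, the cricket, the frog, the hawk, the snake, the spider, the toad]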